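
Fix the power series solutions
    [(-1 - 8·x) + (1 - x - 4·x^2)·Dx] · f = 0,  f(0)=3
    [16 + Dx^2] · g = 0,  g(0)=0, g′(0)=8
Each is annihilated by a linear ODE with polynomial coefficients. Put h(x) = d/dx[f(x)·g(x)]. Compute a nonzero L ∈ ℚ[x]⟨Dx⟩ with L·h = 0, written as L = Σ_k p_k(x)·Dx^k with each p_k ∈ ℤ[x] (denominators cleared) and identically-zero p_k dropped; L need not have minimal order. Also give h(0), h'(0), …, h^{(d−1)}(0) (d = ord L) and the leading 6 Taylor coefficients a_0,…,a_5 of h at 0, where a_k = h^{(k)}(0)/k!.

L = (-12 - 64·x - 224·x^2 + 256·x^3 + 512·x^4) + (-1 - 4·x + 48·x^2 + 128·x^3)·Dx + (1 - 3·x - 10·x^2 + 16·x^3 + 32·x^4)·Dx^2  (order 2).
h: a_k = 24, 48, 168, 608, 2136, 31056/5, …
ICs: h(0) = 24, h′(0) = 48.

f: a_k = 3, 3, 15, 27, 87, 195, …
g: a_k = 0, 8, 0, -64/3, 0, 256/15, …
f·g: L₀ = L_f ⊗_s L_g, ord ≤ 1·2.
Differentiate: ansatz ord ≤ ord L₀ ⇒ L.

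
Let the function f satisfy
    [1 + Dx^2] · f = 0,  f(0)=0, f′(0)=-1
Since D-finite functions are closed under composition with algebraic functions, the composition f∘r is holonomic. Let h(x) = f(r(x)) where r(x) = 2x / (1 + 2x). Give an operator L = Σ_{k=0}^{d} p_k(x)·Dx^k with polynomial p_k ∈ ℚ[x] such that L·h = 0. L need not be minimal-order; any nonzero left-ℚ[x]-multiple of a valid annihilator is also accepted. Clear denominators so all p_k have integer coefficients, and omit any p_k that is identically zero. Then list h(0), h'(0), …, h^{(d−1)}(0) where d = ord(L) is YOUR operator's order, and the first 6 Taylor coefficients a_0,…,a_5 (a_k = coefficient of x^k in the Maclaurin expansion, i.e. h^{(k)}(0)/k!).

L = 4 + (4 + 24·x + 48·x^2 + 32·x^3)·Dx + (1 + 8·x + 24·x^2 + 32·x^3 + 16·x^4)·Dx^2  (order 2).
h: a_k = 0, -2, 4, -20/3, 8, -4/15, …
ICs: h(0) = 0, h′(0) = -2.

f: a_k = 0, -1, 0, 1/6, 0, -1/120, …
L₀ from L_f via x↦r, Dx↦r'^{-1}Dx.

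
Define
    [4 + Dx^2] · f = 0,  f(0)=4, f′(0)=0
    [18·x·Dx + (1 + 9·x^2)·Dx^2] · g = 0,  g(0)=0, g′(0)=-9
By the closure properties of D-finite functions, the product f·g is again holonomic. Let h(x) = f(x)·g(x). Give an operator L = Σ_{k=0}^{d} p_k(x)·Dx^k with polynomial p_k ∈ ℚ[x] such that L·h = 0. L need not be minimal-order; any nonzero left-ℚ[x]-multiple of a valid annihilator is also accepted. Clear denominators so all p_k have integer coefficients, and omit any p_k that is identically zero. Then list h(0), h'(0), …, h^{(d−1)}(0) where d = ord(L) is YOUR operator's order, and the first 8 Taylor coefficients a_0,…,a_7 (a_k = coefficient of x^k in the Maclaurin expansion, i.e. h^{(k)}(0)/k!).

L = (2080 + 50256·x^2 + 89424·x^4 + 186624·x^6 + 419904·x^8) + (3168·x + 38880·x^3 + 139968·x^5 + 419904·x^7)·Dx + (572 + 13788·x^2 + 33048·x^4 + 93312·x^6 + 209952·x^8)·Dx^2 + (792·x + 9720·x^3 + 34992·x^5 + 104976·x^7)·Dx^3 + (13 + 306·x^2 + 2673·x^4 + 11664·x^6 + 26244·x^8)·Dx^4  (order 4).
h: a_k = 0, -36, 0, 180, 0, -4116/5, 0, 174676/35, …
ICs: h(0) = 0, h′(0) = -36, h′′(0) = 0, h′′′(0) = 1080.

f: a_k = 4, 0, -8, 0, 8/3, 0, -16/45, 0, …
g: a_k = 0, -9, 0, 27, 0, -729/5, 0, 6561/7, …
f·g: L₀ = L_f ⊗_s L_g, ord ≤ 2·2.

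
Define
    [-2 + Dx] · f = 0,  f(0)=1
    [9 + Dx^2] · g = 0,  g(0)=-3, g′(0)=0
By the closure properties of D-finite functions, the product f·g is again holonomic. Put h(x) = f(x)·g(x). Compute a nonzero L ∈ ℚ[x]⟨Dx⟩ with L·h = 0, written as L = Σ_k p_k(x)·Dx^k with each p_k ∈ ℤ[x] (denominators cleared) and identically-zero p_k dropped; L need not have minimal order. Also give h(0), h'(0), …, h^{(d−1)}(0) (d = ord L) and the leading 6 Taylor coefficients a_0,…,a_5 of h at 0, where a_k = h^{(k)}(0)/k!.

L = 13 - 4·Dx + Dx^2  (order 2).
h: a_k = -3, -6, 15/2, 23, 119/8, -61/20, …
ICs: h(0) = -3, h′(0) = -6.

f: a_k = 1, 2, 2, 4/3, 2/3, 4/15, …
g: a_k = -3, 0, 27/2, 0, -81/8, 0, …
Product ⇒ symmetric product L₀, ord ≤ 2.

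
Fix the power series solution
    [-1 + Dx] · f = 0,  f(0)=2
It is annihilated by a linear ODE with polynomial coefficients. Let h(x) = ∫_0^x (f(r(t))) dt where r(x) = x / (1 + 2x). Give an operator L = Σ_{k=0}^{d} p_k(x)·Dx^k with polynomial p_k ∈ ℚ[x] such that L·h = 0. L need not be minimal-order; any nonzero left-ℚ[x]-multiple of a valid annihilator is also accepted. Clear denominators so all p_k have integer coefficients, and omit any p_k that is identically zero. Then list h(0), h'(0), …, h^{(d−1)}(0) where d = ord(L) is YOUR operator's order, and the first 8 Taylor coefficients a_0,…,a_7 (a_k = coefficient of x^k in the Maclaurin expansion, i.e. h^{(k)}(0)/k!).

L = -Dx + (1 + 4·x + 4·x^2)·Dx^2  (order 2).
h: a_k = 0, 2, 1, -1, 13/12, -71/60, 49/40, -2699/2520, …
ICs: h(0) = 0, h′(0) = 2.

f: a_k = 2, 2, 1, 1/3, 1/12, 1/60, 1/360, 1/2520, …
h₀=f(r): pull back L_f along r ⇒ L₀.
∫: right-multiply L₀ by Dx.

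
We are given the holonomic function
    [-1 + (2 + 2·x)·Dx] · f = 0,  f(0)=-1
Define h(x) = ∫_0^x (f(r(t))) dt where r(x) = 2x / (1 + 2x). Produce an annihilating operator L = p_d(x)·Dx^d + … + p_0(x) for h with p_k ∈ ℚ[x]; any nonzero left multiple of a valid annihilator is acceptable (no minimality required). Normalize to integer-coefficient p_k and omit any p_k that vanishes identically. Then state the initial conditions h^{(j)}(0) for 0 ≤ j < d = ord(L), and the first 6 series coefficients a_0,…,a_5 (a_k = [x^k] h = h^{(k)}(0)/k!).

f: a_k = -1, -1/2, 1/8, -1/16, 5/128, -7/256, …
Change of var in L_f (x↦r) gives L₀.
h=∫₀ˣh₀: take L = L₀·Dx.
L = -Dx + (1 + 6·x + 8·x^2)·Dx^2  (order 2).
h: a_k = 0, -1, -1/2, 5/6, -13/8, 141/40, …
ICs: h(0) = 0, h′(0) = -1.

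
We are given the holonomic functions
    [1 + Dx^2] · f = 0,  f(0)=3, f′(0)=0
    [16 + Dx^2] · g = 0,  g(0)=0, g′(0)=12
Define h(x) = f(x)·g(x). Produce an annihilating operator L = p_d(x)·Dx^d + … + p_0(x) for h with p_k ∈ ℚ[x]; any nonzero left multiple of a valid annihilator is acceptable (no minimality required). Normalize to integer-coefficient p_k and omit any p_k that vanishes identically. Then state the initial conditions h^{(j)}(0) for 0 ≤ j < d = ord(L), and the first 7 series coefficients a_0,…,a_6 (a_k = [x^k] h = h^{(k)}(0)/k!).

f: a_k = 3, 0, -3/2, 0, 1/8, 0, -1/240, …
g: a_k = 0, 12, 0, -32, 0, 128/5, 0, …
h₀=f·g: eliminate ⇒ L₀, order ≤ 2·2.
L = 225 + 34·Dx^2 + Dx^4  (order 4).
h: a_k = 0, 36, 0, -114, 0, 1263/10, 0, …
ICs: h(0) = 0, h′(0) = 36, h′′(0) = 0, h′′′(0) = -684.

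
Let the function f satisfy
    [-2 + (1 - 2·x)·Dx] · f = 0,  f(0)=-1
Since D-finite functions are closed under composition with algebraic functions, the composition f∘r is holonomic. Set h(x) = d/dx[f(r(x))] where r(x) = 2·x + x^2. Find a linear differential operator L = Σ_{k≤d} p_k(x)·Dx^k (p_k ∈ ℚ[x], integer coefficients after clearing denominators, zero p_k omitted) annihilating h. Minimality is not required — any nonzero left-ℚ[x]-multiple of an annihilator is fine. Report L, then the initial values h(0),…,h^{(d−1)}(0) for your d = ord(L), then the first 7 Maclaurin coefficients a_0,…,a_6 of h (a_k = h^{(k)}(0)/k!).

L = (9 + 12·x + 6·x^2) + (-1 + 3·x + 6·x^2 + 2·x^3)·Dx  (order 1).
h: a_k = -4, -36, -240, -1424, -7920, -42288, -219520, …
ICs: h(0) = -4.

f: a_k = -1, -2, -4, -8, -16, -32, -64, …
f∘r: x↦r, Dx↦Dx/r' in L_f ⇒ L₀.
h=h₀': d/dx-closure on L₀ ⇒ L.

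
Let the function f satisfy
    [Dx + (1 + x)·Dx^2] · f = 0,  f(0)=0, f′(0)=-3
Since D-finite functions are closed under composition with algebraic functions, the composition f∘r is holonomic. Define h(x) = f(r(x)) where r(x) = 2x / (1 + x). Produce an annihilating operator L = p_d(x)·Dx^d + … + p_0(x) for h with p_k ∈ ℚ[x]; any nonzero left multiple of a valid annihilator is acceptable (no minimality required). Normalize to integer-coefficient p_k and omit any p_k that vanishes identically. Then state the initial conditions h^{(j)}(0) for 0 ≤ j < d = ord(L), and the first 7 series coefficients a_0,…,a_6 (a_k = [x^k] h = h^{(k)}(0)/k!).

L = (4 + 6·x)·Dx + (1 + 4·x + 3·x^2)·Dx^2  (order 2).
h: a_k = 0, -6, 12, -26, 60, -726/5, 364, …
ICs: h(0) = 0, h′(0) = -6.

f: a_k = 0, -3, 3/2, -1, 3/4, -3/5, 1/2, …
Substitute x→r, Dx→(1/r')Dx; clear ⇒ L₀.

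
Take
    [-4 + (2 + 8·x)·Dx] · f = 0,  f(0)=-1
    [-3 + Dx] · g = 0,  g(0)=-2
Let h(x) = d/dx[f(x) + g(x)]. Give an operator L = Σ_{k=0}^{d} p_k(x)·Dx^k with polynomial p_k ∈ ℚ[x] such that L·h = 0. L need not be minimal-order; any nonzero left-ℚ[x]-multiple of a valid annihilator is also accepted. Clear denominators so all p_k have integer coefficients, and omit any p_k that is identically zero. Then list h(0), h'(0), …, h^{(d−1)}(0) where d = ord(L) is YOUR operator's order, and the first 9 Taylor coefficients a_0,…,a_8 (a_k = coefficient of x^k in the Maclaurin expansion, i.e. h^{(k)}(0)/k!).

f: a_k = -1, -2, 2, -4, 10, -28, 84, -264, 858, …
g: a_k = -2, -6, -9, -9, -27/4, -81/20, -81/40, -243/280, -729/2240, …
L₀ := lclm(L_f,L_g); ord L₀ ≤ 1+1.
Derive L from L₀ (diff closure).
L = (-54 - 72·x) + (3 - 72·x - 144·x^2)·Dx + (5 + 32·x + 48·x^2)·Dx^2  (order 2).
h: a_k = -8, -14, -39, 13, -641/4, 9837/20, -74163/40, 1921191/280, -57659787/2240, …
ICs: h(0) = -8, h′(0) = -14.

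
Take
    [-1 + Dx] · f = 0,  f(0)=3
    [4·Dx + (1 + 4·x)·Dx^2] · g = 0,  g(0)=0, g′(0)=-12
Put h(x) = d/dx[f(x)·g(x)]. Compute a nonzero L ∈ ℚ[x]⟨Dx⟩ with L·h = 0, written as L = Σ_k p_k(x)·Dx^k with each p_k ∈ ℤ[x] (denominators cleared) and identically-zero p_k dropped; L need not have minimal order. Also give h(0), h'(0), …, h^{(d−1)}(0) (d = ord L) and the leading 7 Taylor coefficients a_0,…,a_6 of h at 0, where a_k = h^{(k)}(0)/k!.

L = (25 - 24·x + 16·x^2) + (-22 + 32·x - 32·x^2)·Dx + (-3 - 8·x + 16·x^2)·Dx^2  (order 2).
h: a_k = -36, 72, -414, 1656, -13527/2, 27357, -2205587/20, …
ICs: h(0) = -36, h′(0) = 72.

f: a_k = 3, 3, 3/2, 1/2, 1/8, 1/40, 1/240, …
g: a_k = 0, -12, 24, -64, 192, -3072/5, 2048, …
L₀ := L_f ⊗_s L_g (sym. prod.), ord ≤ 2.
h=h₀': d/dx-closure on L₀ ⇒ L.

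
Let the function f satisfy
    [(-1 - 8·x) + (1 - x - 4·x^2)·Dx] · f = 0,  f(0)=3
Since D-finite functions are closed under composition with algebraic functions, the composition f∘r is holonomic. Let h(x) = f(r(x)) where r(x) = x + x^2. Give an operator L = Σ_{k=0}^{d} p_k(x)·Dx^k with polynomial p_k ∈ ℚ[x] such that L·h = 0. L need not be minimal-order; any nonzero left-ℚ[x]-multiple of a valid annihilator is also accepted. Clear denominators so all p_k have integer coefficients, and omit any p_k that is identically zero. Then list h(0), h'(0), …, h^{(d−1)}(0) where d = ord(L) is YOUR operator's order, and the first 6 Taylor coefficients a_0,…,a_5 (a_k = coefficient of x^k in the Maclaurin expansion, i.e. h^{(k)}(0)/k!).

L = (1 + 10·x + 24·x^2 + 16·x^3) + (-1 + x + 5·x^2 + 8·x^3 + 4·x^4)·Dx  (order 1).
h: a_k = 3, 3, 18, 57, 183, 624, …
ICs: h(0) = 3.

f: a_k = 3, 3, 15, 27, 87, 195, …
f∘r: x↦r, Dx↦Dx/r' in L_f ⇒ L₀.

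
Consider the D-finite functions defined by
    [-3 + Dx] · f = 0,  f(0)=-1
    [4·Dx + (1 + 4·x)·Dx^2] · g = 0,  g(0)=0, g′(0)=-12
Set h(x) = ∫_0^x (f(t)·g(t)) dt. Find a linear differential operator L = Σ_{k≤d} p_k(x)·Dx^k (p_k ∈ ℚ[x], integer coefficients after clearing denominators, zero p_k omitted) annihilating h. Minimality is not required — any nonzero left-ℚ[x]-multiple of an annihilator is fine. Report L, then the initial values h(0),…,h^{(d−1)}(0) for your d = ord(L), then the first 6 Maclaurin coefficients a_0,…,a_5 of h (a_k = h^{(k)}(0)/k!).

f: a_k = -1, -3, -9/2, -9/2, -27/8, -81/40, …
g: a_k = 0, -12, 24, -64, 192, -3072/5, …
f·g: L₀ = L_f ⊗_s L_g, ord ≤ 1·2.
h=∫₀ˣh₀: take L = L₀·Dx.
L = (-3 + 36·x)·Dx + (-2 - 24·x)·Dx^2 + (1 + 4·x)·Dx^3  (order 3).
h: a_k = 0, 0, 6, 4, 23/2, -54/5, …
ICs: h(0) = 0, h′(0) = 0, h′′(0) = 12.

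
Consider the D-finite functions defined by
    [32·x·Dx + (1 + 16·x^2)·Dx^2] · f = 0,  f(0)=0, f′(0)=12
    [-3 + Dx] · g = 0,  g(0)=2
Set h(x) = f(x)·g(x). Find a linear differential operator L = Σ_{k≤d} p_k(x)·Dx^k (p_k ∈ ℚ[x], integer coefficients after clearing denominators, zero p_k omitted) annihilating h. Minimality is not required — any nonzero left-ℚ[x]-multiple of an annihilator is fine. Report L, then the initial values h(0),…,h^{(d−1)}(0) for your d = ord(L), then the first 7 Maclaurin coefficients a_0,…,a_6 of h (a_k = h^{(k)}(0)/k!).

f: a_k = 0, 12, 0, -64, 0, 3072/5, 0, …
g: a_k = 2, 6, 9, 9, 27/4, 81/20, 81/40, …
Sym-product of L_f,L_g gives L₀ (≤ ord 2).
L = (9 - 96·x + 144·x^2) + (-6 + 32·x - 96·x^2)·Dx + (1 + 16·x^2)·Dx^2  (order 2).
h: a_k = 0, 24, 72, -20, -276, 3669/5, 3159, …
ICs: h(0) = 0, h′(0) = 24.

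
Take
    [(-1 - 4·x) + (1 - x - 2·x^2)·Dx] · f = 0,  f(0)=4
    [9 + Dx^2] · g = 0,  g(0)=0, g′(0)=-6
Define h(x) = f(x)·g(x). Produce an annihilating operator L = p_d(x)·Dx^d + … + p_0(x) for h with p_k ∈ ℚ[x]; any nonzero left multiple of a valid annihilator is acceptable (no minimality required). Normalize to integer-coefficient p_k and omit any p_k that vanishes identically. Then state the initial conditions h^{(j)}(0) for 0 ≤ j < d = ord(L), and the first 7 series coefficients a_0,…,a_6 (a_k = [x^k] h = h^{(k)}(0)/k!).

L = (-5 + 9·x + 18·x^2) + (2 + 8·x)·Dx + (-1 + x + 2·x^2)·Dx^2  (order 2).
h: a_k = 0, -24, -24, -36, -84, -861/5, -1701/5, …
ICs: h(0) = 0, h′(0) = -24.

f: a_k = 4, 4, 12, 20, 44, 84, 172, …
g: a_k = 0, -6, 0, 9, 0, -81/20, 0, …
Sym-product of L_f,L_g gives L₀ (≤ ord 2).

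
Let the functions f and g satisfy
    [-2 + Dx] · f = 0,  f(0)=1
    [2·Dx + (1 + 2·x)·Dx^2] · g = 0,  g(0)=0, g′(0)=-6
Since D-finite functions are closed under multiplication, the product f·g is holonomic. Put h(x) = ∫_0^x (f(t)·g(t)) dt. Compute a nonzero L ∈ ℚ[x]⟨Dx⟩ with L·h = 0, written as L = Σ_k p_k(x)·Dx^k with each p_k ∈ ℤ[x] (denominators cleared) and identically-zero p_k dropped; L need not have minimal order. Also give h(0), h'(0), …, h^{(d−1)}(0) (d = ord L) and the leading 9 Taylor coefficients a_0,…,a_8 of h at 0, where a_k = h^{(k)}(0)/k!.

f: a_k = 1, 2, 2, 4/3, 2/3, 4/15, 4/45, 8/315, 2/315, …
g: a_k = 0, -6, 6, -8, 12, -96/5, 32, -384/7, 96, …
h₀=f·g: eliminate ⇒ L₀, order ≤ 1·2.
h=∫₀ˣh₀: take L = L₀·Dx.
L = 8·x·Dx + (-2 - 8·x)·Dx^2 + (1 + 2·x)·Dx^3  (order 3).
h: a_k = 0, 0, -3, -2, -2, 0, -6/5, 4/3, -46/21, …
ICs: h(0) = 0, h′(0) = 0, h′′(0) = -6.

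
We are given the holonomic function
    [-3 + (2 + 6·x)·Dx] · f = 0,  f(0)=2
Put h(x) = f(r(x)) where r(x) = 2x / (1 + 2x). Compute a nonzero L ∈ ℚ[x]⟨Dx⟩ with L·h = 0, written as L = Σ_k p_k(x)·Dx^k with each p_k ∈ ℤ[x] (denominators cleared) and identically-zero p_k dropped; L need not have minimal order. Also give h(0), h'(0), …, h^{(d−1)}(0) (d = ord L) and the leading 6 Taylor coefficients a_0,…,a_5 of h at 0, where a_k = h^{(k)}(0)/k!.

L = -3 + (1 + 10·x + 16·x^2)·Dx  (order 1).
h: a_k = 2, 6, -21, 87, -1677/4, 9069/4, …
ICs: h(0) = 2.

f: a_k = 2, 3, -9/4, 27/8, -405/64, 1701/128, …
Change of var in L_f (x↦r) gives L₀.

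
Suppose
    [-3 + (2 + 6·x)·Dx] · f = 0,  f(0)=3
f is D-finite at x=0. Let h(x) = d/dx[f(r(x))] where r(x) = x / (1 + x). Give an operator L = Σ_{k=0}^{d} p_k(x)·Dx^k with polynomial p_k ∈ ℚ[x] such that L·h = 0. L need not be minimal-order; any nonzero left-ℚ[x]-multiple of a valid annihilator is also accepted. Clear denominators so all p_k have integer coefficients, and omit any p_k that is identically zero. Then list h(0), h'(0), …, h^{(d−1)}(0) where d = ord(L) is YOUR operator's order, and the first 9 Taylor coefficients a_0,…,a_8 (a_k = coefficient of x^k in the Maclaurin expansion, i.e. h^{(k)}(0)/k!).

L = (-7 - 16·x) + (-2 - 10·x - 8·x^2)·Dx  (order 1).
h: a_k = 9/2, -63/4, 783/16, -5031/32, 136035/256, -956745/512, 13825035/2048, -101709495/4096, 6062026635/65536, …
ICs: h(0) = 9/2.

f: a_k = 3, 9/2, -27/8, 81/16, -1215/128, 5103/256, -45927/1024, 216513/2048, -8444007/32768, …
Substitute x→r, Dx→(1/r')Dx; clear ⇒ L₀.
Derive L from L₀ (diff closure).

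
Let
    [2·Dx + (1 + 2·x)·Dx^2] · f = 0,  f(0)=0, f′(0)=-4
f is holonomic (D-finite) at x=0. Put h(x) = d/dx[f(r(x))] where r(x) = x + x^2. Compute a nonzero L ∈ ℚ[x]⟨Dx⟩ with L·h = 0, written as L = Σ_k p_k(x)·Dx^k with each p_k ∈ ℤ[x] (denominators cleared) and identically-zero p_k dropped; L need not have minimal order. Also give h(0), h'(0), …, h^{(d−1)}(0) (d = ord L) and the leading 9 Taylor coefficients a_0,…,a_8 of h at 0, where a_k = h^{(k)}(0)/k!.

f: a_k = 0, -4, 4, -16/3, 8, -64/5, 64/3, -256/7, 64, …
Substitute x→r, Dx→(1/r')Dx; clear ⇒ L₀.
Differentiate: ansatz ord ≤ ord L₀ ⇒ L.
L = (4·x + 4·x^2) + (1 + 4·x + 6·x^2 + 4·x^3)·Dx  (order 1).
h: a_k = -4, 0, 8, -16, 16, 0, -32, 64, -64, …
ICs: h(0) = -4.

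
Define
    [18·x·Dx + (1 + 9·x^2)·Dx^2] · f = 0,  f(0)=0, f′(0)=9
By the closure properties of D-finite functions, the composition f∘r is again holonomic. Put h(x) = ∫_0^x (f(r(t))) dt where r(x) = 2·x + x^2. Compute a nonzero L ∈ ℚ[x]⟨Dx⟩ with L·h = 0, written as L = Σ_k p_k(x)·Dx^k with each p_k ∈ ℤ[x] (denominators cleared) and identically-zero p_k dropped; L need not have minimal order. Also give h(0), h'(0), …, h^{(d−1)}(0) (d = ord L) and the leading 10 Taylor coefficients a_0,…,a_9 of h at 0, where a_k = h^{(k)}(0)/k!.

f: a_k = 0, 9, 0, -27, 0, 729/5, 0, -6561/7, 0, 6561, …
f∘r: x↦r, Dx↦Dx/r' in L_f ⇒ L₀.
Integrate: L := L₀·Dx.
L = (-1 + 72·x + 144·x^2 + 108·x^3 + 27·x^4)·Dx^2 + (1 + x + 36·x^2 + 72·x^3 + 45·x^4 + 9·x^5)·Dx^3  (order 3).
h: a_k = 0, 0, 9, 3, -54, -324/5, 3753/5, 11637/7, -94770/7, -46008, …
ICs: h(0) = 0, h′(0) = 0, h′′(0) = 18.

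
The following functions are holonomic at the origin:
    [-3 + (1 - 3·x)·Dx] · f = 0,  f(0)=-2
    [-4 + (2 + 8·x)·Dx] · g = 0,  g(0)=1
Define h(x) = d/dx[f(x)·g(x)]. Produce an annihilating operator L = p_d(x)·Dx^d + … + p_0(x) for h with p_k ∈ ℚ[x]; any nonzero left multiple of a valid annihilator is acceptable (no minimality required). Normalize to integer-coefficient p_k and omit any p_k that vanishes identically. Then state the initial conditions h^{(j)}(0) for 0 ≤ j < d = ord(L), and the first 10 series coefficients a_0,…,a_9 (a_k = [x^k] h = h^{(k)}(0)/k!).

L = (26 + 180·x + 108·x^2) + (-5 - 11·x + 54·x^2 + 72·x^3)·Dx  (order 1).
h: a_k = -10, -52, -258, -952, -3850, -12852, -48678, -153168, -568422, -1700260, …
ICs: h(0) = -10.

f: a_k = -2, -6, -18, -54, -162, -486, -1458, -4374, -13122, -39366, …
g: a_k = 1, 2, -2, 4, -10, 28, -84, 264, -858, 2860, …
h₀=f·g: eliminate ⇒ L₀, order ≤ 1·1.
h₀' ⇒ L via d/dx closure of L₀.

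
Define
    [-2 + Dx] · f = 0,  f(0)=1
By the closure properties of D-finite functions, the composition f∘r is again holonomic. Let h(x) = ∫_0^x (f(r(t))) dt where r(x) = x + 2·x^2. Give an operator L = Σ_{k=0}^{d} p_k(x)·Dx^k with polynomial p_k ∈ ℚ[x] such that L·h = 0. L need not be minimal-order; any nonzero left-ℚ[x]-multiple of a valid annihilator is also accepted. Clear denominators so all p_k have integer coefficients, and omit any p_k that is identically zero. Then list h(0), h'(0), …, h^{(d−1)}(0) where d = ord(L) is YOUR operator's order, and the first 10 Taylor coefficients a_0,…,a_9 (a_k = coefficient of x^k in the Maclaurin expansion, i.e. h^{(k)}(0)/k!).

L = (-2 - 8·x)·Dx + Dx^2  (order 2).
h: a_k = 0, 1, 1, 2, 7/3, 10/3, 18/5, 1324/315, 1303/315, 3958/945, …
ICs: h(0) = 0, h′(0) = 1.

f: a_k = 1, 2, 2, 4/3, 2/3, 4/15, 4/45, 8/315, 2/315, 4/2835, …
f∘r: x↦r, Dx↦Dx/r' in L_f ⇒ L₀.
∫: right-multiply L₀ by Dx.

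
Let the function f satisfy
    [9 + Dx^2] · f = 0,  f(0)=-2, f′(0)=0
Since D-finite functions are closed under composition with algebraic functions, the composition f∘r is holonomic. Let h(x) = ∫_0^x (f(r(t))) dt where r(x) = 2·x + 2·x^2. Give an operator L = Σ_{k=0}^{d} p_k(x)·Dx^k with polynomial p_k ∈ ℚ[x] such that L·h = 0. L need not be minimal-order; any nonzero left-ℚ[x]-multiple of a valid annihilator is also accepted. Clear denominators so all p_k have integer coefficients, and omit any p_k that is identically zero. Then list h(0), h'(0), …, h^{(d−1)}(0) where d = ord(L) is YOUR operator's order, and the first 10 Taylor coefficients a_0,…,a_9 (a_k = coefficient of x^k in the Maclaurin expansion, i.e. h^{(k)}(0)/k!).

L = (36 + 216·x + 432·x^2 + 288·x^3)·Dx - 2·Dx^2 + (1 + 2·x)·Dx^3  (order 3).
h: a_k = 0, -2, 0, 12, 18, -72/5, -72, -2592/35, 216/5, 6816/35, …
ICs: h(0) = 0, h′(0) = -2, h′′(0) = 0.

f: a_k = -2, 0, 9, 0, -27/4, 0, 81/40, 0, -729/2240, 0, …
L₀ from L_f via x↦r, Dx↦r'^{-1}Dx.
h=∫h₀ ⇒ L = L₀·Dx.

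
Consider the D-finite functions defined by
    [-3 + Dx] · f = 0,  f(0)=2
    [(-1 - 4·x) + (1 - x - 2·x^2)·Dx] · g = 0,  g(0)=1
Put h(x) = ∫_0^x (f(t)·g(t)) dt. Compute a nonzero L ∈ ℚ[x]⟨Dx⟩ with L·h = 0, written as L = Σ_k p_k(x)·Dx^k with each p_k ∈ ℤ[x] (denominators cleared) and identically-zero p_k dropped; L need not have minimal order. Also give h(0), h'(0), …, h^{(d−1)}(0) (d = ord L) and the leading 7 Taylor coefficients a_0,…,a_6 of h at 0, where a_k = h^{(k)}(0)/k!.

L = (4 + x - 6·x^2)·Dx + (-1 + x + 2·x^2)·Dx^2  (order 2).
h: a_k = 0, 2, 4, 7, 23/2, 379/20, 159/5, …
ICs: h(0) = 0, h′(0) = 2.

f: a_k = 2, 6, 9, 9, 27/4, 81/20, 81/40, …
g: a_k = 1, 1, 3, 5, 11, 21, 43, …
h₀=f·g: eliminate ⇒ L₀, order ≤ 1·1.
∫: right-multiply L₀ by Dx.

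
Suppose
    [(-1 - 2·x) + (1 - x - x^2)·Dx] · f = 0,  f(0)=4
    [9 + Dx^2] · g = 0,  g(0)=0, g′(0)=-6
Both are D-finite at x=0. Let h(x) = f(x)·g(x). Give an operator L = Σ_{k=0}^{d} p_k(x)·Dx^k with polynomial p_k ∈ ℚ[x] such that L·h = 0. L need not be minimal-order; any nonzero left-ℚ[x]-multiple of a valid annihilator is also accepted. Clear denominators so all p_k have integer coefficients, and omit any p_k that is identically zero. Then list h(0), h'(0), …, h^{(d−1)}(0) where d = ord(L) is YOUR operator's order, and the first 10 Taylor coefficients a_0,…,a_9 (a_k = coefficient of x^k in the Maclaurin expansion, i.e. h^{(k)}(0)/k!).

L = (-7 + 9·x + 9·x^2) + (2 + 4·x)·Dx + (-1 + x + x^2)·Dx^2  (order 2).
h: a_k = 0, -24, -24, -12, -36, -321/5, -501/5, -2253/14, -18279/70, -47319/112, …
ICs: h(0) = 0, h′(0) = -24.

f: a_k = 4, 4, 8, 12, 20, 32, 52, 84, 136, 220, …
g: a_k = 0, -6, 0, 9, 0, -81/20, 0, 243/280, 0, -243/2240, …
f·g: L₀ = L_f ⊗_s L_g, ord ≤ 1·2.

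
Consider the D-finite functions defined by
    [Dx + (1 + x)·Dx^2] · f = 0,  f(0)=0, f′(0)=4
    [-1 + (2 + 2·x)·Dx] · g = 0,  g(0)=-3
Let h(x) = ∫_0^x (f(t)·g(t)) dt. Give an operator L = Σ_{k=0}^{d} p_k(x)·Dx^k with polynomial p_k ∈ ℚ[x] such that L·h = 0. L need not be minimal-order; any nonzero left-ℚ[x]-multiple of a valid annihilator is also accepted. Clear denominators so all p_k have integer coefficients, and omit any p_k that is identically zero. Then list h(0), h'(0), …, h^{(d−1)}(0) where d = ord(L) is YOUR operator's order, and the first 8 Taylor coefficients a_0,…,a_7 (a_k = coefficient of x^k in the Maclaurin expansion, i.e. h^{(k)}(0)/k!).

L = Dx + (4 + 8·x + 4·x^2)·Dx^3  (order 3).
h: a_k = 0, 0, -6, 0, 1/8, -1/10, 71/960, -31/560, …
ICs: h(0) = 0, h′(0) = 0, h′′(0) = -12.

f: a_k = 0, 4, -2, 4/3, -1, 4/5, -2/3, 4/7, …
g: a_k = -3, -3/2, 3/8, -3/16, 15/128, -21/256, 63/1024, -99/2048, …
f·g: L₀ = L_f ⊗_s L_g, ord ≤ 2·1.
∫: right-multiply L₀ by Dx.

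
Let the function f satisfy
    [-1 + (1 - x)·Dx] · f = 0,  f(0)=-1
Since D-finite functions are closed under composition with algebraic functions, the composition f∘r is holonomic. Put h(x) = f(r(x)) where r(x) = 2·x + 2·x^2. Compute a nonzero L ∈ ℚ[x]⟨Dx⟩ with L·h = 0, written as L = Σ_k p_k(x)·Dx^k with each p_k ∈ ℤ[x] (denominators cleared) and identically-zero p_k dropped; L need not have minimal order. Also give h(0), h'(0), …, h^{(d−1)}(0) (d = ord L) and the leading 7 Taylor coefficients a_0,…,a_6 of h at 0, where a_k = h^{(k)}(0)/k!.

L = (2 + 4·x) + (-1 + 2·x + 2·x^2)·Dx  (order 1).
h: a_k = -1, -2, -6, -16, -44, -120, -328, …
ICs: h(0) = -1.

f: a_k = -1, -1, -1, -1, -1, -1, -1, …
Substitute x→r, Dx→(1/r')Dx; clear ⇒ L₀.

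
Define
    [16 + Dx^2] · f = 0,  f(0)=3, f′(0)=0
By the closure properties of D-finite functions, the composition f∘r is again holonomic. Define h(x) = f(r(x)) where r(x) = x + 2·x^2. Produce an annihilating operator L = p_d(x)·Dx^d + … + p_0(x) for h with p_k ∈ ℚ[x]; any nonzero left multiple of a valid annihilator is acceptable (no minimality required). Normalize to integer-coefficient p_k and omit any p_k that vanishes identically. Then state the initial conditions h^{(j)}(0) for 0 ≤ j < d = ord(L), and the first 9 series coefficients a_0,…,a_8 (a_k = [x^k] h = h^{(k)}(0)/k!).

L = (16 + 192·x + 768·x^2 + 1024·x^3) - 4·Dx + (1 + 4·x)·Dx^2  (order 2).
h: a_k = 3, 0, -24, -96, -64, 256, 11264/15, 4096/5, -53248/105, …
ICs: h(0) = 3, h′(0) = 0.

f: a_k = 3, 0, -24, 0, 32, 0, -256/15, 0, 512/105, …
f∘r: x↦r, Dx↦Dx/r' in L_f ⇒ L₀.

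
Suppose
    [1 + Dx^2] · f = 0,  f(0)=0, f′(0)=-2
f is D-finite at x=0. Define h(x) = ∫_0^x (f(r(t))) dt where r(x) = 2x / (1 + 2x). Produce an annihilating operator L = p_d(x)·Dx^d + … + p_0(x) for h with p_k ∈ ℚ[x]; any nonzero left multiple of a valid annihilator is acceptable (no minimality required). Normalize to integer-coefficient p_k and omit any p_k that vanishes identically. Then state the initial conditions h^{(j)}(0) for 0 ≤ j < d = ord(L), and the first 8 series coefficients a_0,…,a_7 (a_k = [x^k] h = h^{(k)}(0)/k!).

L = 4·Dx + (4 + 24·x + 48·x^2 + 32·x^3)·Dx^2 + (1 + 8·x + 24·x^2 + 32·x^3 + 16·x^4)·Dx^3  (order 3).
h: a_k = 0, 0, -2, 8/3, -10/3, 16/5, -4/45, -80/7, …
ICs: h(0) = 0, h′(0) = 0, h′′(0) = -4.

f: a_k = 0, -2, 0, 1/3, 0, -1/60, 0, 1/2520, …
Substitute x→r, Dx→(1/r')Dx; clear ⇒ L₀.
Integrate: L := L₀·Dx.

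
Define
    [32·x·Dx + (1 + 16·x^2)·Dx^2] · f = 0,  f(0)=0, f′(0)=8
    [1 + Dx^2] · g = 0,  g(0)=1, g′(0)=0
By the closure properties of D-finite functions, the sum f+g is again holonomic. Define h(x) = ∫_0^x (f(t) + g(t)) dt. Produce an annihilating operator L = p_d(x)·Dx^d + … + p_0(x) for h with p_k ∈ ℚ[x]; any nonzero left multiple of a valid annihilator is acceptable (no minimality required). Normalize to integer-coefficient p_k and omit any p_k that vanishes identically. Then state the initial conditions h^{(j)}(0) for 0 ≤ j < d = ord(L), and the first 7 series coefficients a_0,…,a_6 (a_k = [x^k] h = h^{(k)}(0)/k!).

f: a_k = 0, 8, 0, -128/3, 0, 2048/5, 0, …
g: a_k = 1, 0, -1/2, 0, 1/24, 0, -1/720, …
h₀=f+g: left-lcm gives L₀, ord ≤ 4.
h=∫h₀ ⇒ L = L₀·Dx.
L = (-6112·x + 99328·x^3 + 8192·x^5)·Dx^2 + (-31 + 1072·x^2 + 25344·x^4 + 4096·x^6)·Dx^3 + (-6112·x + 99328·x^3 + 8192·x^5)·Dx^4 + (-31 + 1072·x^2 + 25344·x^4 + 4096·x^6)·Dx^5  (order 5).
h: a_k = 0, 1, 4, -1/6, -32/3, 1/120, 1024/15, …
ICs: h(0) = 0, h′(0) = 1, h′′(0) = 8, h′′′(0) = -1, h′′′′(0) = -256.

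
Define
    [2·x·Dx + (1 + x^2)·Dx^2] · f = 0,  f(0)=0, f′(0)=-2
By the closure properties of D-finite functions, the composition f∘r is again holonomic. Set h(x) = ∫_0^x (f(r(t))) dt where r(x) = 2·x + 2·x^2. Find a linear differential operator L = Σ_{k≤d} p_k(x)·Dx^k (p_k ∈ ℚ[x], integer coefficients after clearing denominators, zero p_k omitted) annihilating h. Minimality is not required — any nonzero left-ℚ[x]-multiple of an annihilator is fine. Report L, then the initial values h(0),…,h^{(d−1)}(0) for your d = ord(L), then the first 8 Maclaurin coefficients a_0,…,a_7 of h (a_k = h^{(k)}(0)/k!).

L = (-2 + 8·x + 32·x^2 + 48·x^3 + 24·x^4)·Dx^2 + (1 + 2·x + 4·x^2 + 16·x^3 + 20·x^4 + 8·x^5)·Dx^3  (order 3).
h: a_k = 0, 0, -2, -4/3, 4/3, 16/5, 8/15, -176/21, …
ICs: h(0) = 0, h′(0) = 0, h′′(0) = -4.

f: a_k = 0, -2, 0, 2/3, 0, -2/5, 0, 2/7, …
f∘r: x↦r, Dx↦Dx/r' in L_f ⇒ L₀.
∫: right-multiply L₀ by Dx.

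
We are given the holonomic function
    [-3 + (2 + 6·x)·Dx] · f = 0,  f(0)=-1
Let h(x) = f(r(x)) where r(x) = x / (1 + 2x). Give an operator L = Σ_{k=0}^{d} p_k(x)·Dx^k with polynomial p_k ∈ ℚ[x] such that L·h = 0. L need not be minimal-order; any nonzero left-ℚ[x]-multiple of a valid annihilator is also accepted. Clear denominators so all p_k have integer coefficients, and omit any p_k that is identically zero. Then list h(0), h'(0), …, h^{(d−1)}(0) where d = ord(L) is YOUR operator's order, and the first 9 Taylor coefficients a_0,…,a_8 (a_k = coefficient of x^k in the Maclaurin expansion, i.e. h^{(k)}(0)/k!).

f: a_k = -1, -3/2, 9/8, -27/16, 405/128, -1701/256, 15309/1024, -72171/2048, 2814669/32768, …
L₀ from L_f via x↦r, Dx↦r'^{-1}Dx.
L = -3 + (2 + 14·x + 20·x^2)·Dx  (order 1).
h: a_k = -1, -3/2, 33/8, -195/16, 4965/128, -33909/256, 492501/1024, -3761283/2048, 239121645/32768, …
ICs: h(0) = -1.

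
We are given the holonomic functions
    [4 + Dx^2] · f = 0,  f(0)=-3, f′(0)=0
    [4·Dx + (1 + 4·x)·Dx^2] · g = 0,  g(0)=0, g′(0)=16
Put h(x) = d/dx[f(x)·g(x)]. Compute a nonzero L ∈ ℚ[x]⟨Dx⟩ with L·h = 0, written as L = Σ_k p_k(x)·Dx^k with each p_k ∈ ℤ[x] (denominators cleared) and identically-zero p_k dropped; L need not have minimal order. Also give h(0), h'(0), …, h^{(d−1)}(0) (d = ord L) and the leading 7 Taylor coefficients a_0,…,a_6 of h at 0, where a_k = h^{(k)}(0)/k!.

f: a_k = -3, 0, 6, 0, -2, 0, 4/15, …
g: a_k = 0, 16, -32, 256/3, -256, 4096/5, -8192/3, …
Product ⇒ symmetric product L₀, ord ≤ 4.
Derive L from L₀ (diff closure).
L = (-832 - 992·x - 5568·x^2 - 12288·x^3 - 2048·x^4 + 24576·x^5 + 16384·x^6) + (-264 - 1568·x - 2560·x^2 + 10240·x^4 + 8192·x^5)·Dx + (-220 - 368·x - 1760·x^2 - 3072·x^3 + 2048·x^4 + 12288·x^5 + 8192·x^6)·Dx^2 + (-66 - 392·x - 640·x^2 + 2560·x^4 + 2048·x^5)·Dx^3 + (-3 - 30·x - 92·x^2 + 640·x^4 + 1536·x^5 + 1024·x^6)·Dx^4  (order 4).
h: a_k = -48, 192, -480, 2304, -9888, 40320, -816832/5, …
ICs: h(0) = -48, h′(0) = 192, h′′(0) = -960, h′′′(0) = 13824.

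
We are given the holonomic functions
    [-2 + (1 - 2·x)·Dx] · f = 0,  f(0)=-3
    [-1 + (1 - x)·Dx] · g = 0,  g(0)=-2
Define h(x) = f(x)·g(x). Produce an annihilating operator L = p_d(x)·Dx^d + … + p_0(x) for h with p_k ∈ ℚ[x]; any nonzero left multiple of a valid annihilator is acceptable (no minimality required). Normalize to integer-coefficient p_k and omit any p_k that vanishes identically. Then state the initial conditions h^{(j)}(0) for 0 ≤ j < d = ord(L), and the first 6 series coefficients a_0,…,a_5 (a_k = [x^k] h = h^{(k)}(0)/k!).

L = (-3 + 4·x) + (1 - 3·x + 2·x^2)·Dx  (order 1).
h: a_k = 6, 18, 42, 90, 186, 378, …
ICs: h(0) = 6.

f: a_k = -3, -6, -12, -24, -48, -96, …
g: a_k = -2, -2, -2, -2, -2, -2, …
Product ⇒ symmetric product L₀, ord ≤ 1.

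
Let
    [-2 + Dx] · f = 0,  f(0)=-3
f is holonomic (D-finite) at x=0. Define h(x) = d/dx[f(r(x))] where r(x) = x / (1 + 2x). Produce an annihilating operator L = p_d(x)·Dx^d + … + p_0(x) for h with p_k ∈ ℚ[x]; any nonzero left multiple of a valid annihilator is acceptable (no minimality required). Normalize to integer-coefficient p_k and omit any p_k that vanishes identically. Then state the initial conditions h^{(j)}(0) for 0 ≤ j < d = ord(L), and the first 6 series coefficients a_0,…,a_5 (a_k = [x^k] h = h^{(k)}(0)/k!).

f: a_k = -3, -6, -6, -4, -2, -4/5, …
Change of var in L_f (x↦r) gives L₀.
Derive L from L₀ (diff closure).
L = (-2 - 8·x) + (-1 - 4·x - 4·x^2)·Dx  (order 1).
h: a_k = -6, 12, -12, -8, 76, -1208/5, …
ICs: h(0) = -6.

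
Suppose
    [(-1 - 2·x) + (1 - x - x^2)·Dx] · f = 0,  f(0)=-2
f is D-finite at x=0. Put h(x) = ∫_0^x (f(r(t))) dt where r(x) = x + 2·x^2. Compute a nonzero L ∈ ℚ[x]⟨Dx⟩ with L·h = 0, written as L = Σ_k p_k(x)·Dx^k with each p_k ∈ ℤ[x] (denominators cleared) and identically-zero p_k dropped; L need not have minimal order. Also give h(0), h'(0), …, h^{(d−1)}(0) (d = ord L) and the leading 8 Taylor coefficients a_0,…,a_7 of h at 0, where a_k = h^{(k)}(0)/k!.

f: a_k = -2, -2, -4, -6, -10, -16, -26, -42, …
L₀ from L_f via x↦r, Dx↦r'^{-1}Dx.
h=∫h₀ ⇒ L = L₀·Dx.
L = (1 + 6·x + 12·x^2 + 16·x^3)·Dx + (-1 + x + 3·x^2 + 4·x^3 + 4·x^4)·Dx^2  (order 2).
h: a_k = 0, -2, -1, -8/3, -11/2, -62/5, -28, -474/7, …
ICs: h(0) = 0, h′(0) = -2.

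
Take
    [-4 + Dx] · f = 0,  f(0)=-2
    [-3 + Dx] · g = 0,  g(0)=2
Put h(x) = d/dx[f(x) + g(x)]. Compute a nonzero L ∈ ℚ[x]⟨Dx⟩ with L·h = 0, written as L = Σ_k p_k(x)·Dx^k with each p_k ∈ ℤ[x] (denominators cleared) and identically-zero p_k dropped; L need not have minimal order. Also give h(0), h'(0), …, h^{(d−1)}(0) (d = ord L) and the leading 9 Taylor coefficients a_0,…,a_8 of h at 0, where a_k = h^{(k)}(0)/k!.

f: a_k = -2, -8, -16, -64/3, -64/3, -256/15, -512/45, -2048/315, -1024/315, …
g: a_k = 2, 6, 9, 9, 27/4, 81/20, 81/40, 243/280, 729/2240, …
L₀ := lclm(L_f,L_g); ord L₀ ≤ 1+1.
Derive L from L₀ (diff closure).
L = 12 - 7·Dx + Dx^2  (order 2).
h: a_k = -2, -14, -37, -175/3, -781/12, -3367/60, -14197/360, -1685/72, -242461/20160, …
ICs: h(0) = -2, h′(0) = -14.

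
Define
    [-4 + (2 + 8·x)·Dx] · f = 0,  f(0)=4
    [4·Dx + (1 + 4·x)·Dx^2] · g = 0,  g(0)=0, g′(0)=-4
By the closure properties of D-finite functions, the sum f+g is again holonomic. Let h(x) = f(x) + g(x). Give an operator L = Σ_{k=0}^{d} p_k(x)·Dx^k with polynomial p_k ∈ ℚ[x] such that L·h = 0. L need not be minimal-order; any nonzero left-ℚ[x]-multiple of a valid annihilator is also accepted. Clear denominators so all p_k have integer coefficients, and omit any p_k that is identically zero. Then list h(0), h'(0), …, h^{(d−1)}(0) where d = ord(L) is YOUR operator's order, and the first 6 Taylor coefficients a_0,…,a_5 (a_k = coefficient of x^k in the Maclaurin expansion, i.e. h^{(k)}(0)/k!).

f: a_k = 4, 8, -8, 16, -40, 112, …
g: a_k = 0, -4, 8, -64/3, 64, -1024/5, …
f+g: L₀ = lclm(L_f,L_g), ord ≤ 1+2.
L = 8·Dx + (10 + 40·x)·Dx^2 + (1 + 8·x + 16·x^2)·Dx^3  (order 3).
h: a_k = 4, 4, 0, -16/3, 24, -464/5, …
ICs: h(0) = 4, h′(0) = 4, h′′(0) = 0.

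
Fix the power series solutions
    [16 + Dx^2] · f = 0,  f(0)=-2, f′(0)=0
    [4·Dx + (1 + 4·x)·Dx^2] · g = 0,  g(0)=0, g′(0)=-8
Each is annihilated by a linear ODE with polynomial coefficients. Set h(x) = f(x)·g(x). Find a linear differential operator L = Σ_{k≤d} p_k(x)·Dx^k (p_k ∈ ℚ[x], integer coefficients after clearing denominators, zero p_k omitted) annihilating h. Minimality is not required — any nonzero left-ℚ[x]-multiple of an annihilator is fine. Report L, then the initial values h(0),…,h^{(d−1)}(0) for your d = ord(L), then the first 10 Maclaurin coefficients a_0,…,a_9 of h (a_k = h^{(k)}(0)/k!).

L = (-768 + 6144·x + 77824·x^2 + 262144·x^3 + 262144·x^4) + (256 + 5120·x + 24576·x^2 + 32768·x^3)·Dx + (1280·x + 10752·x^2 + 32768·x^3 + 32768·x^4)·Dx^2 + (16 + 320·x + 1536·x^2 + 2048·x^3)·Dx^3 + (3 + 56·x + 368·x^2 + 1024·x^3 + 1024·x^4)·Dx^4  (order 4).
h: a_k = 0, 16, -32, -128/3, 0, 1536/5, -1024, 126976/35, -606208/45, 9428992/189, …
ICs: h(0) = 0, h′(0) = 16, h′′(0) = -64, h′′′(0) = -256.

f: a_k = -2, 0, 16, 0, -64/3, 0, 512/45, 0, -1024/315, 0, …
g: a_k = 0, -8, 16, -128/3, 128, -2048/5, 4096/3, -32768/7, 16384, -524288/9, …
L₀ := L_f ⊗_s L_g (sym. prod.), ord ≤ 4.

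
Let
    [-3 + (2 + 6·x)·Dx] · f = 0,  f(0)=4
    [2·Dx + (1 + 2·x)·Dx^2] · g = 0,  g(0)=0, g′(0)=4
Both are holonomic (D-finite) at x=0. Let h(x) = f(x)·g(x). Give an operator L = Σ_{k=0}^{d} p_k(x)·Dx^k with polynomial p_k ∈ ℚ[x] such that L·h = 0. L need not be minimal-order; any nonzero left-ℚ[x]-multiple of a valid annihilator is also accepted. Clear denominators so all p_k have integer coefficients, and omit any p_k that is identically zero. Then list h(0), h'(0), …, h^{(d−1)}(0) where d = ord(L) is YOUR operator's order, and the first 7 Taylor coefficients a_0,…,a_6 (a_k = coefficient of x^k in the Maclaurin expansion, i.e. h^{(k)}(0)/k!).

L = (15 + 18·x) + (-4 - 12·x)·Dx + (4 + 32·x + 84·x^2 + 72·x^3)·Dx^2  (order 2).
h: a_k = 0, 16, 8, -62/3, 45, -3937/40, 52897/240, …
ICs: h(0) = 0, h′(0) = 16.

f: a_k = 4, 6, -9/2, 27/4, -405/32, 1701/64, -15309/256, …
g: a_k = 0, 4, -4, 16/3, -8, 64/5, -64/3, …
L₀ := L_f ⊗_s L_g (sym. prod.), ord ≤ 2.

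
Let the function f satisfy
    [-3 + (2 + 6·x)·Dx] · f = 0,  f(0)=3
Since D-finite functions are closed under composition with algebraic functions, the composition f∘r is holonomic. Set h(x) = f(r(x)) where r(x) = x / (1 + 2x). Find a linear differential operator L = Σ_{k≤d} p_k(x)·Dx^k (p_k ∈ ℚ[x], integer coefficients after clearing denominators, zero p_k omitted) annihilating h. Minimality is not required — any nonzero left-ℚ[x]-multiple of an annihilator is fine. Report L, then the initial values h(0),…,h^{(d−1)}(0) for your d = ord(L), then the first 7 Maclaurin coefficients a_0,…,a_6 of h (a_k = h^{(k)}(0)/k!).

L = -3 + (2 + 14·x + 20·x^2)·Dx  (order 1).
h: a_k = 3, 9/2, -99/8, 585/16, -14895/128, 101727/256, -1477503/1024, …
ICs: h(0) = 3.

f: a_k = 3, 9/2, -27/8, 81/16, -1215/128, 5103/256, -45927/1024, …
L₀ from L_f via x↦r, Dx↦r'^{-1}Dx.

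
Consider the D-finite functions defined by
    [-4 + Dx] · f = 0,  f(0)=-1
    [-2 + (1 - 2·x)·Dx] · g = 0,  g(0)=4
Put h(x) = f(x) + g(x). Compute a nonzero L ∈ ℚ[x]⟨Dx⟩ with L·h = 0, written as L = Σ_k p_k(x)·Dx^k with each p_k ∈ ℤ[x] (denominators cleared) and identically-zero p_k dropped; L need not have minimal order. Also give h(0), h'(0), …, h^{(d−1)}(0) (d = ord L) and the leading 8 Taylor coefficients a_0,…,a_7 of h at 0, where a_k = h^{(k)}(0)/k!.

L = 32·x + (4 - 32·x + 32·x^2)·Dx + (-1 + 6·x - 8·x^2)·Dx^2  (order 2).
h: a_k = 3, 4, 8, 64/3, 160/3, 1792/15, 11264/45, 160256/315, …
ICs: h(0) = 3, h′(0) = 4.

f: a_k = -1, -4, -8, -32/3, -32/3, -128/15, -256/45, -1024/315, …
g: a_k = 4, 8, 16, 32, 64, 128, 256, 512, …
h₀=f+g: left-lcm gives L₀, ord ≤ 2.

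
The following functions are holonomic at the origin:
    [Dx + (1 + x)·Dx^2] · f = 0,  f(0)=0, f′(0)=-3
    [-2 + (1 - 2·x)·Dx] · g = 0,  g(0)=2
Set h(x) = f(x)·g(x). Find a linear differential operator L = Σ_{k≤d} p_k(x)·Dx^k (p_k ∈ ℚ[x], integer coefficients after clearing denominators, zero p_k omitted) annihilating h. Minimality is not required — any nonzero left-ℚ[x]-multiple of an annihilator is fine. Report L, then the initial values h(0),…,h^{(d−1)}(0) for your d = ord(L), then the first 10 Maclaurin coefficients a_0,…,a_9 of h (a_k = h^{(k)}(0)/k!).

L = 2 + (3 + 6·x)·Dx + (-1 + x + 2·x^2)·Dx^2  (order 2).
h: a_k = 0, -6, -9, -20, -77/2, -391/5, -777/5, -10908/35, -87159/140, -261617/210, …
ICs: h(0) = 0, h′(0) = -6.

f: a_k = 0, -3, 3/2, -1, 3/4, -3/5, 1/2, -3/7, 3/8, -1/3, …
g: a_k = 2, 4, 8, 16, 32, 64, 128, 256, 512, 1024, …
h₀=f·g: eliminate ⇒ L₀, order ≤ 2·1.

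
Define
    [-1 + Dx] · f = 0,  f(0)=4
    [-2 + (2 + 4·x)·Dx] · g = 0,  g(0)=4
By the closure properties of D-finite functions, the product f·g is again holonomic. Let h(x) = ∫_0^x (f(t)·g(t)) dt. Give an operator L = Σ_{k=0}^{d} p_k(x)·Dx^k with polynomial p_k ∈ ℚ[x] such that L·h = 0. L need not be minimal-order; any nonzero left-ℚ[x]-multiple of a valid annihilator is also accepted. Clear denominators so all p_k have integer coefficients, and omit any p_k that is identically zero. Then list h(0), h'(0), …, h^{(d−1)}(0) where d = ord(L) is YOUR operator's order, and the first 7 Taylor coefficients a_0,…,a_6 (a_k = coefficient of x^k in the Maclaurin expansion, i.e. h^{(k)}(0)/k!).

f: a_k = 4, 4, 2, 2/3, 1/6, 1/30, 1/180, …
g: a_k = 4, 4, -2, 2, -5/2, 7/2, -21/4, …
h₀=f·g: eliminate ⇒ L₀, order ≤ 1·1.
∫: right-multiply L₀ by Dx.
L = (-2 - 2·x)·Dx + (1 + 2·x)·Dx^2  (order 2).
h: a_k = 0, 16, 16, 16/3, 8/3, -8/15, 56/45, …
ICs: h(0) = 0, h′(0) = 16.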